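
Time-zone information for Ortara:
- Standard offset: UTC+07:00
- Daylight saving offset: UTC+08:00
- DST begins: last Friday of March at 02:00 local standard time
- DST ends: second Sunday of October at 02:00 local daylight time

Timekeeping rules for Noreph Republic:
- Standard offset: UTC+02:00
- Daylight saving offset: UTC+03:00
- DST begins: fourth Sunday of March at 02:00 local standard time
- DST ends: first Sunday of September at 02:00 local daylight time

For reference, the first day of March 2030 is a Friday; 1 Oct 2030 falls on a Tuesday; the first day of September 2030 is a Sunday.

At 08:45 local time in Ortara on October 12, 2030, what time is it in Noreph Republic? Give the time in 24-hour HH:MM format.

02:45

1 March 2030 is a Friday, so Fridays fall on 1, 8, 15, 22, 29; the last is March 29.
1 October 2030 is a Tuesday, so the first Sunday is October 6 and the second is October 13.
October 12, 2030 lies within the daylight-saving period (29 March – 13 October), so Ortara is on daylight time, UTC+08:00.
08:45 Ortara − 8h = 00:45 UTC.
1 March 2030 is a Friday, so the first Sunday is March 3 and the fourth is March 24.
1 September 2030 is a Sunday, so the first Sunday is September 1.
At the standard offset (UTC+02:00), 00:45 UTC + 2h = 02:45 Noreph Republic standard time.
The standard-time date in Noreph Republic, October 12, 2030, does not fall between 24 March and 1 September, so daylight saving is not in effect and Noreph Republic is at UTC+02:00.
00:45 UTC + 2h = 02:45 Noreph Republic.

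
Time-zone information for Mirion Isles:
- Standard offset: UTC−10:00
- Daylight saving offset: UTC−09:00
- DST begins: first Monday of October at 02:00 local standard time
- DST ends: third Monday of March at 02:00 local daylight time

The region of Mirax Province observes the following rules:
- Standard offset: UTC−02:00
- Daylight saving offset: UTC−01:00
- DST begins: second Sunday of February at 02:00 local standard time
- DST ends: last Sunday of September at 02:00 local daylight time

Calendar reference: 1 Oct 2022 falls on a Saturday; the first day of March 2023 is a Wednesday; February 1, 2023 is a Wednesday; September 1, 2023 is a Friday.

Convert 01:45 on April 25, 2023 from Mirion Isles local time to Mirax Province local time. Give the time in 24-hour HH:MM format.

1 October 2022 is a Saturday, so the first Monday is October 3.
1 March 2023 is a Wednesday, so the first Monday is March 6 and the third is March 20.
April 25, 2023 is outside the daylight-saving period (3 October 2022 – 20 March 2023), so Mirion Isles is on standard time, UTC−10:00.
01:45 Mirion Isles + 10h = 11:45 UTC.
1 February 2023 is a Wednesday, so the first Sunday is February 5 and the second is February 12.
1 September 2023 is a Friday, so Sundays fall on 3, 10, 17, 24; the last is September 24.
At the standard offset (UTC−02:00), 11:45 UTC − 2h = 09:45 Mirax Province standard time.
Daylight saving runs 12 February – 24 September; the standard-time date in Mirax Province, April 25, 2023, is inside that window, so Mirax Province is at UTC−01:00.
11:45 UTC − 1h = 10:45 Mirax Province.

10:45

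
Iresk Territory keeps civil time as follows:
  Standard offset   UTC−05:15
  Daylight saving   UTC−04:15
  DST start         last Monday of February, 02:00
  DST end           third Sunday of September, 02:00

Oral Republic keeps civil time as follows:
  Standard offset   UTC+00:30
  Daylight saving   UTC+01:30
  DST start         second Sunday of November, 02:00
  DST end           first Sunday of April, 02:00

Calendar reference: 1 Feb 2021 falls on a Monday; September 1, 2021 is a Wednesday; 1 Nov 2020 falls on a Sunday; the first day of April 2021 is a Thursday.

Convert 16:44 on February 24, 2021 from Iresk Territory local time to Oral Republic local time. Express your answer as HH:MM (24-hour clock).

1 February 2021 is a Monday, so Mondays fall on 1, 8, 15, 22; the last is February 22.
1 September 2021 is a Wednesday, so the first Sunday is September 5 and the third is September 19.
Daylight saving runs 22 February – 19 September; February 24, 2021 is inside that window, so Iresk Territory is at UTC−04:15.
16:44 Iresk Territory + 4h15m = 20:59 UTC.
1 November 2020 is a Sunday, so the first Sunday is November 1 and the second is November 8.
1 April 2021 is a Thursday, so the first Sunday is April 4.
At the standard offset (UTC+00:30), 20:59 UTC + 0h30m = 21:29 Oral Republic standard time.
The standard-time date in Oral Republic, February 24, 2021, lies within the daylight-saving period (8 November 2020 – 4 April 2021), so Oral Republic is on daylight time, UTC+01:30.
20:59 UTC + 1h30m = 22:29 Oral Republic.

22:29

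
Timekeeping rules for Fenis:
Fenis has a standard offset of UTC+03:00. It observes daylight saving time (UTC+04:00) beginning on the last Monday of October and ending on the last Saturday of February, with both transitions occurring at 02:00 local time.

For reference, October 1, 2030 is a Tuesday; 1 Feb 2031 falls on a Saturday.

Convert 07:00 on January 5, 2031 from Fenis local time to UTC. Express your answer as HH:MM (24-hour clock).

1 October 2030 is a Tuesday, so Mondays fall on 7, 14, 21, 28; the last is October 28.
1 February 2031 is a Saturday, so Saturdays fall on 1, 8, 15, 22; the last is February 22.
January 5, 2031 lies within the daylight-saving period (28 October 2030 – 22 February 2031), so Fenis is on daylight time, UTC+04:00.
07:00 local − 4h = 03:00 UTC.

03:00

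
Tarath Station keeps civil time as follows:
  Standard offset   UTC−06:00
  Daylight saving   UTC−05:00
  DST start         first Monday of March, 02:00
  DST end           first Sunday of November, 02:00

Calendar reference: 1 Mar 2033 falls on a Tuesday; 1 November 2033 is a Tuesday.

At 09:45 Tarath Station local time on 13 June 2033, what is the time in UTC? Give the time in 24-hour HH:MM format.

14:45

1 March 2033 is a Tuesday, so the first Monday is March 7.
1 November 2033 is a Tuesday, so the first Sunday is November 6.
13 June 2033 lies within the daylight-saving period (7 March – 6 November), so Tarath Station is on daylight time, UTC−05:00.
09:45 local + 5h = 14:45 UTC.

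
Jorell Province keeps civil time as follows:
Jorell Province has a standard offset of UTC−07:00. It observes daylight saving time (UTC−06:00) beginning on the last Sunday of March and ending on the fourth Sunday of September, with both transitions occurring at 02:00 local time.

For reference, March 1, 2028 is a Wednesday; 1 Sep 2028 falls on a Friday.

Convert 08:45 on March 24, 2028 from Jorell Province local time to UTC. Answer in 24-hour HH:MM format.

15:45

1 March 2028 is a Wednesday, so Sundays fall on 5, 12, 19, 26; the last is March 26.
1 September 2028 is a Friday, so the first Sunday is September 3 and the fourth is September 24.
March 24, 2028 is outside the daylight-saving period (26 March – 24 September), so Jorell Province is on standard time, UTC−07:00.
08:45 local + 7h = 15:45 UTC.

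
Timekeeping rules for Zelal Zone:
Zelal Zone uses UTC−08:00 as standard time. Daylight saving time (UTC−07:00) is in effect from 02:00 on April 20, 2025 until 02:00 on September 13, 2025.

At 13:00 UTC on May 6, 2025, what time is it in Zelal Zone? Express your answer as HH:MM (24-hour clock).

06:00

At the standard offset (UTC−08:00), 13:00 UTC − 8h = 05:00 Zelal Zone standard time.
The standard-time date in Zelal Zone, May 6, 2025, falls between 20 April and 13 September, so daylight saving is in effect and Zelal Zone is at UTC−07:00.
13:00 UTC − 7h = 06:00 local.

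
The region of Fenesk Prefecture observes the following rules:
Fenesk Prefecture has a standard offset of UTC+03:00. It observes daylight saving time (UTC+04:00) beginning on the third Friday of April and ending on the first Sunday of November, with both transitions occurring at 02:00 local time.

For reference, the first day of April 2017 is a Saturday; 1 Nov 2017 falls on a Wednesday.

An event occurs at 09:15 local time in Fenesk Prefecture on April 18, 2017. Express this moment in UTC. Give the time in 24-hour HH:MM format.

1 April 2017 is a Saturday, so the first Friday is April 7 and the third is April 21.
1 November 2017 is a Wednesday, so the first Sunday is November 5.
April 18, 2017 does not fall between 21 April and 5 November, so daylight saving is not in effect and Fenesk Prefecture is at UTC+03:00.
09:15 local − 3h = 06:15 UTC.

06:15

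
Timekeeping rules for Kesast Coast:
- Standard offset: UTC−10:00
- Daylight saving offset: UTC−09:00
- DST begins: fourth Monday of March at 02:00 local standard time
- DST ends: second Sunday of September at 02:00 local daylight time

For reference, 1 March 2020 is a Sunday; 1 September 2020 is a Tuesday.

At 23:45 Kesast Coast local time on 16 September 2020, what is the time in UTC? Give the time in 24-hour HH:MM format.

1 March 2020 is a Sunday, so the first Monday is March 2 and the fourth is March 23.
1 September 2020 is a Tuesday, so the first Sunday is September 6 and the second is September 13.
16 September 2020 does not fall between 23 March and 13 September, so daylight saving is not in effect and Kesast Coast is at UTC−10:00.
23:45 local + 10h = 09:45 UTC (rolling into the next day, 17 September 2020).

09:45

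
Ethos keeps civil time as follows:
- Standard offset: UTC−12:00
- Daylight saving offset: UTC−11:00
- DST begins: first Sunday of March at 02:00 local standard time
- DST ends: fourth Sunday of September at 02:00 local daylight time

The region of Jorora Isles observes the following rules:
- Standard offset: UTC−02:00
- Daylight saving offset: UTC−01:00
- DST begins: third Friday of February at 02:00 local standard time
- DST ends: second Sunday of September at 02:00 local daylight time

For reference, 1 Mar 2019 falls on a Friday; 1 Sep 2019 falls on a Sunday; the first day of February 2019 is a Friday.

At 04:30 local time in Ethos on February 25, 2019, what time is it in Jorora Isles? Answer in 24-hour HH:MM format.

15:30

1 March 2019 is a Friday, so the first Sunday is March 3.
1 September 2019 is a Sunday, so the first Sunday is September 1 and the fourth is September 22.
February 25, 2019 is outside the daylight-saving period (3 March – 22 September), so Ethos is on standard time, UTC−12:00.
04:30 Ethos + 12h = 16:30 UTC.
1 February 2019 is a Friday, so the first Friday is February 1 and the third is February 15.
1 September 2019 is a Sunday, so the first Sunday is September 1 and the second is September 8.
At the standard offset (UTC−02:00), 16:30 UTC − 2h = 14:30 Jorora Isles standard time.
The standard-time date in Jorora Isles, February 25, 2019, lies within the daylight-saving period (15 February – 8 September), so Jorora Isles is on daylight time, UTC−01:00.
16:30 UTC − 1h = 15:30 Jorora Isles.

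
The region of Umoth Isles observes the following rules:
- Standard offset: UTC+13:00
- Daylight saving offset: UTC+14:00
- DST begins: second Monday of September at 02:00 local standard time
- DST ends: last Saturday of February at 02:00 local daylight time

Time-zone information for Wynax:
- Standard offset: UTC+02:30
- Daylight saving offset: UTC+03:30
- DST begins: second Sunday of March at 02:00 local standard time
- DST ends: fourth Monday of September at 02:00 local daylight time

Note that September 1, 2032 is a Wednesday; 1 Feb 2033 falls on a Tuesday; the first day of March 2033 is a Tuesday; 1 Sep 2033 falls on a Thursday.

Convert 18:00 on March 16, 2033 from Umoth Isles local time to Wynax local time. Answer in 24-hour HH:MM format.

08:30

1 September 2032 is a Wednesday, so the first Monday is September 6 and the second is September 13.
1 February 2033 is a Tuesday, so Saturdays fall on 5, 12, 19, 26; the last is February 26.
March 16, 2033 does not fall between 13 September 2032 and 26 February 2033, so daylight saving is not in effect and Umoth Isles is at UTC+13:00.
18:00 Umoth Isles − 13h = 05:00 UTC.
1 March 2033 is a Tuesday, so the first Sunday is March 6 and the second is March 13.
1 September 2033 is a Thursday, so the first Monday is September 5 and the fourth is September 26.
At the standard offset (UTC+02:30), 05:00 UTC + 2h30m = 07:30 Wynax standard time.
The standard-time date in Wynax, March 16, 2033, lies within the daylight-saving period (13 March – 26 September), so Wynax is on daylight time, UTC+03:30.
05:00 UTC + 3h30m = 08:30 Wynax.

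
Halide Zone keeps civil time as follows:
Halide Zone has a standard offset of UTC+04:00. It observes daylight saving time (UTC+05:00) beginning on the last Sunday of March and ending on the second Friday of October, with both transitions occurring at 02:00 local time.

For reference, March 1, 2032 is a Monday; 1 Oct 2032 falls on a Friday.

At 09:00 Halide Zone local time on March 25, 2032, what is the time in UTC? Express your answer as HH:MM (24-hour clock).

1 March 2032 is a Monday, so Sundays fall on 7, 14, 21, 28; the last is March 28.
1 October 2032 is a Friday, so the first Friday is October 1 and the second is October 8.
March 25, 2032 does not fall between 28 March and 8 October, so daylight saving is not in effect and Halide Zone is at UTC+04:00.
09:00 local − 4h = 05:00 UTC.

05:00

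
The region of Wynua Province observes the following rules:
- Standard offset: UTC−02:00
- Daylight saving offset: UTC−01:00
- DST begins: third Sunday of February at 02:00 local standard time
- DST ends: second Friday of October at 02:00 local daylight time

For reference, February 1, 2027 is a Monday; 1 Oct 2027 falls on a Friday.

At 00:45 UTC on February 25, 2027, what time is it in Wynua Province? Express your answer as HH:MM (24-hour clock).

1 February 2027 is a Monday, so the first Sunday is February 7 and the third is February 21.
1 October 2027 is a Friday, so the first Friday is October 1 and the second is October 8.
At the standard offset (UTC−02:00), 00:45 UTC − 2h = 22:45 Wynua Province standard time (rolling into the previous day, 24 February 2027).
Daylight saving runs 21 February – 8 October; the standard-time date in Wynua Province, February 24, 2027, is inside that window, so Wynua Province is at UTC−01:00.
00:45 UTC − 1h = 23:45 local (rolling into the previous day, 24 February 2027).

23:45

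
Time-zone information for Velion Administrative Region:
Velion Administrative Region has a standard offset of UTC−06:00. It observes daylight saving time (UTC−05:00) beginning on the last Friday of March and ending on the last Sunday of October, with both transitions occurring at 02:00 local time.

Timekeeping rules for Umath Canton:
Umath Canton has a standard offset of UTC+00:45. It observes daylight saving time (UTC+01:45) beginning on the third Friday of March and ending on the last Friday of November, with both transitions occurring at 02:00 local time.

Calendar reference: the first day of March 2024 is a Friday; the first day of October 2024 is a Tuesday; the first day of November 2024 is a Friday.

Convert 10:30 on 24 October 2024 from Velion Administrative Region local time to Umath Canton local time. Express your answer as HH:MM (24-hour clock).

1 March 2024 is a Friday, so Fridays fall on 1, 8, 15, 22, 29; the last is March 29.
1 October 2024 is a Tuesday, so Sundays fall on 6, 13, 20, 27; the last is October 27.
Daylight saving runs 29 March – 27 October; 24 October 2024 is inside that window, so Velion Administrative Region is at UTC−05:00.
10:30 Velion Administrative Region + 5h = 15:30 UTC.
1 March 2024 is a Friday, so the first Friday is March 1 and the third is March 15.
1 November 2024 is a Friday, so Fridays fall on 1, 8, 15, 22, 29; the last is November 29.
At the standard offset (UTC+00:45), 15:30 UTC + 0h45m = 16:15 Umath Canton standard time.
Daylight saving runs 15 March – 29 November; the standard-time date in Umath Canton, 24 October 2024, is inside that window, so Umath Canton is at UTC+01:45.
15:30 UTC + 1h45m = 17:15 Umath Canton.

17:15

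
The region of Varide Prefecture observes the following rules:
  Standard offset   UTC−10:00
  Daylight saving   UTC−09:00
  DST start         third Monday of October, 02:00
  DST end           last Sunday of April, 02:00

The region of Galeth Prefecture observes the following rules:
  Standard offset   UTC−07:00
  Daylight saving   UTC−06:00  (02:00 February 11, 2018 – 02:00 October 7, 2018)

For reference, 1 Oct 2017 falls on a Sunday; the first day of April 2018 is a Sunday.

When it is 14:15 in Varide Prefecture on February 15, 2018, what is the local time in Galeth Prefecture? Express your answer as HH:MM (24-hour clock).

1 October 2017 is a Sunday, so the first Monday is October 2 and the third is October 16.
1 April 2018 is a Sunday, so Sundays fall on 1, 8, 15, 22, 29; the last is April 29.
Daylight saving runs 16 October 2017 – 29 April 2018; February 15, 2018 is inside that window, so Varide Prefecture is at UTC−09:00.
14:15 Varide Prefecture + 9h = 23:15 UTC.
At the standard offset (UTC−07:00), 23:15 UTC − 7h = 16:15 Galeth Prefecture standard time.
The standard-time date in Galeth Prefecture, February 15, 2018, lies within the daylight-saving period (11 February – 7 October), so Galeth Prefecture is on daylight time, UTC−06:00.
23:15 UTC − 6h = 17:15 Galeth Prefecture.

17:15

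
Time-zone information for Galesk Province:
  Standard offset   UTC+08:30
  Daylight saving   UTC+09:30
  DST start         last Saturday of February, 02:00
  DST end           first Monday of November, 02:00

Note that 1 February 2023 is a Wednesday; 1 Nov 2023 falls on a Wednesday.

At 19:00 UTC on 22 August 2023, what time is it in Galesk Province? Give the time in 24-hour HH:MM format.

04:30

1 February 2023 is a Wednesday, so Saturdays fall on 4, 11, 18, 25; the last is February 25.
1 November 2023 is a Wednesday, so the first Monday is November 6.
At the standard offset (UTC+08:30), 19:00 UTC + 8h30m = 03:30 Galesk Province standard time (rolling into the next day, 23 August 2023).
The standard-time date in Galesk Province, 23 August 2023, falls between 25 February and 6 November, so daylight saving is in effect and Galesk Province is at UTC+09:30.
19:00 UTC + 9h30m = 04:30 local (rolling into the next day, 23 August 2023).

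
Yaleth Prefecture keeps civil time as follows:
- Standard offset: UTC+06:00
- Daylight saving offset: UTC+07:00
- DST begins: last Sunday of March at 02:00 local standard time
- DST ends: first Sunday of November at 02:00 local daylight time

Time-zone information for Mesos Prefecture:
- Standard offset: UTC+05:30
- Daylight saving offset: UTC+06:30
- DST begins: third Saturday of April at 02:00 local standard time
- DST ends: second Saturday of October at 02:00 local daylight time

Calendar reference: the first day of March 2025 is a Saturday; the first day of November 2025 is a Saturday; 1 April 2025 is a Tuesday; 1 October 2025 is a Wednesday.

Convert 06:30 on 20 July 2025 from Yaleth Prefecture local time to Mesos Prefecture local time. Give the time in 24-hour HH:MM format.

1 March 2025 is a Saturday, so Sundays fall on 2, 9, 16, 23, 30; the last is March 30.
1 November 2025 is a Saturday, so the first Sunday is November 2.
20 July 2025 lies within the daylight-saving period (30 March – 2 November), so Yaleth Prefecture is on daylight time, UTC+07:00.
06:30 Yaleth Prefecture − 7h = 23:30 UTC (rolling into the previous day, 19 July 2025).
1 April 2025 is a Tuesday, so the first Saturday is April 5 and the third is April 19.
1 October 2025 is a Wednesday, so the first Saturday is October 4 and the second is October 11.
At the standard offset (UTC+05:30), 23:30 UTC + 5h30m = 05:00 Mesos Prefecture standard time (rolling into the next day, 20 July 2025).
Daylight saving runs 19 April – 11 October; the standard-time date in Mesos Prefecture, 20 July 2025, is inside that window, so Mesos Prefecture is at UTC+06:30.
23:30 UTC + 6h30m = 06:00 Mesos Prefecture (rolling into the next day, 20 July 2025).

06:00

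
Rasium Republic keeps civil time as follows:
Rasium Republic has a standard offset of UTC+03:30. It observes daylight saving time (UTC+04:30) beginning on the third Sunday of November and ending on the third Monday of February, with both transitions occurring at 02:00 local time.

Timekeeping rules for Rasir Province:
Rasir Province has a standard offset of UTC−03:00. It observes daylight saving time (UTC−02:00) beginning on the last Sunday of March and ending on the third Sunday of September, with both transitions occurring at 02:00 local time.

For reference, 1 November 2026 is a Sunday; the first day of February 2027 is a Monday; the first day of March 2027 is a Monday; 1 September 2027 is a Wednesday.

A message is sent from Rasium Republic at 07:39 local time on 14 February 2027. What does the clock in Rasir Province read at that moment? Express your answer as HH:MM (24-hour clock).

1 November 2026 is a Sunday, so the first Sunday is November 1 and the third is November 15.
1 February 2027 is a Monday, so the first Monday is February 1 and the third is February 15.
14 February 2027 falls between 15 November 2026 and 15 February 2027, so daylight saving is in effect and Rasium Republic is at UTC+04:30.
07:39 Rasium Republic − 4h30m = 03:09 UTC.
1 March 2027 is a Monday, so Sundays fall on 7, 14, 21, 28; the last is March 28.
1 September 2027 is a Wednesday, so the first Sunday is September 5 and the third is September 19.
At the standard offset (UTC−03:00), 03:09 UTC − 3h = 00:09 Rasir Province standard time.
The standard-time date in Rasir Province, 14 February 2027, is outside the daylight-saving period (28 March – 19 September), so Rasir Province is on standard time, UTC−03:00.
03:09 UTC − 3h = 00:09 Rasir Province.

00:09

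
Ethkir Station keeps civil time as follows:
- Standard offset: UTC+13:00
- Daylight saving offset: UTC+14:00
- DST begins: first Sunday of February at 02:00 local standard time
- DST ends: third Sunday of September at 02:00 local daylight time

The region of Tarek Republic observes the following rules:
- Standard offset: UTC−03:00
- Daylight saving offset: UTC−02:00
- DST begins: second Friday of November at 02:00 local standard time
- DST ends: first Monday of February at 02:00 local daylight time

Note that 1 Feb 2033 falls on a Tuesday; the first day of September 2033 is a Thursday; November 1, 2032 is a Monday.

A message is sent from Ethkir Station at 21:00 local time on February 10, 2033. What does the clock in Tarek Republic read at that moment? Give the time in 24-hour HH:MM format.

04:00

1 February 2033 is a Tuesday, so the first Sunday is February 6.
1 September 2033 is a Thursday, so the first Sunday is September 4 and the third is September 18.
Daylight saving runs 6 February – 18 September; February 10, 2033 is inside that window, so Ethkir Station is at UTC+14:00.
21:00 Ethkir Station − 14h = 07:00 UTC.
1 November 2032 is a Monday, so the first Friday is November 5 and the second is November 12.
1 February 2033 is a Tuesday, so the first Monday is February 7.
At the standard offset (UTC−03:00), 07:00 UTC − 3h = 04:00 Tarek Republic standard time.
The standard-time date in Tarek Republic, February 10, 2033, does not fall between 12 November 2032 and 7 February 2033, so daylight saving is not in effect and Tarek Republic is at UTC−03:00.
07:00 UTC − 3h = 04:00 Tarek Republic.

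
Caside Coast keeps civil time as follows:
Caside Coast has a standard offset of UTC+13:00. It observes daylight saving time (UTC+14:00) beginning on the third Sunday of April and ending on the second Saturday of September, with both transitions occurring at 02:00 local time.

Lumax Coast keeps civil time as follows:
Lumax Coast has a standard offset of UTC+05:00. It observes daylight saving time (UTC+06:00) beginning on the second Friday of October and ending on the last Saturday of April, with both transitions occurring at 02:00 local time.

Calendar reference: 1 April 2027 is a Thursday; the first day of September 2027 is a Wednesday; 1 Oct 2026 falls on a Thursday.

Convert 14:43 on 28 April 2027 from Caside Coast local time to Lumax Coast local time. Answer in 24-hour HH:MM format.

1 April 2027 is a Thursday, so the first Sunday is April 4 and the third is April 18.
1 September 2027 is a Wednesday, so the first Saturday is September 4 and the second is September 11.
Daylight saving runs 18 April – 11 September; 28 April 2027 is inside that window, so Caside Coast is at UTC+14:00.
14:43 Caside Coast − 14h = 00:43 UTC.
1 October 2026 is a Thursday, so the first Friday is October 2 and the second is October 9.
1 April 2027 is a Thursday, so Saturdays fall on 3, 10, 17, 24; the last is April 24.
At the standard offset (UTC+05:00), 00:43 UTC + 5h = 05:43 Lumax Coast standard time.
The standard-time date in Lumax Coast, 28 April 2027, does not fall between 9 October 2026 and 24 April 2027, so daylight saving is not in effect and Lumax Coast is at UTC+05:00.
00:43 UTC + 5h = 05:43 Lumax Coast.

05:43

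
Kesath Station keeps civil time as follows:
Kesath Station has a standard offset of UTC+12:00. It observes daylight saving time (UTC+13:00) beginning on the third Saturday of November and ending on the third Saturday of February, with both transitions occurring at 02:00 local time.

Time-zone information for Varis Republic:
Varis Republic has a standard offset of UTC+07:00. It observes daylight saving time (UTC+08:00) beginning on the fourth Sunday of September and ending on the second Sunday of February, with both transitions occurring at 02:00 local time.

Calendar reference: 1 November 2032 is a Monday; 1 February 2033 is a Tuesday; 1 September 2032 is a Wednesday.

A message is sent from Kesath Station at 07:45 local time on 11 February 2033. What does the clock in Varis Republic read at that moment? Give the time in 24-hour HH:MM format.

02:45

1 November 2032 is a Monday, so the first Saturday is November 6 and the third is November 20.
1 February 2033 is a Tuesday, so the first Saturday is February 5 and the third is February 19.
Daylight saving runs 20 November 2032 – 19 February 2033; 11 February 2033 is inside that window, so Kesath Station is at UTC+13:00.
07:45 Kesath Station − 13h = 18:45 UTC (rolling into the previous day, 10 February 2033).
1 September 2032 is a Wednesday, so the first Sunday is September 5 and the fourth is September 26.
1 February 2033 is a Tuesday, so the first Sunday is February 6 and the second is February 13.
At the standard offset (UTC+07:00), 18:45 UTC + 7h = 01:45 Varis Republic standard time (rolling into the next day, 11 February 2033).
The standard-time date in Varis Republic, 11 February 2033, lies within the daylight-saving period (26 September 2032 – 13 February 2033), so Varis Republic is on daylight time, UTC+08:00.
18:45 UTC + 8h = 02:45 Varis Republic (rolling into the next day, 11 February 2033).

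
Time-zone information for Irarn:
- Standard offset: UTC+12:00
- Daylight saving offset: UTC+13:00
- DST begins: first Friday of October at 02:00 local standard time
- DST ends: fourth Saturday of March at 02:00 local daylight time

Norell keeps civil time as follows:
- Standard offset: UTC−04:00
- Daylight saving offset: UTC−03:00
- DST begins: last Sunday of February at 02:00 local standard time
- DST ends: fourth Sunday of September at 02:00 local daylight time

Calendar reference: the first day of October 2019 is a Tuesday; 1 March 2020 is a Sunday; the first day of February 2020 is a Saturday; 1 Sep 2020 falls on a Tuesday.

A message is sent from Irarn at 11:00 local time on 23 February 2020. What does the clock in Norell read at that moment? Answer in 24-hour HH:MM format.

1 October 2019 is a Tuesday, so the first Friday is October 4.
1 March 2020 is a Sunday, so the first Saturday is March 7 and the fourth is March 28.
Daylight saving runs 4 October 2019 – 28 March 2020; 23 February 2020 is inside that window, so Irarn is at UTC+13:00.
11:00 Irarn − 13h = 22:00 UTC (rolling into the previous day, 22 February 2020).
1 February 2020 is a Saturday, so Sundays fall on 2, 9, 16, 23; the last is February 23.
1 September 2020 is a Tuesday, so the first Sunday is September 6 and the fourth is September 27.
At the standard offset (UTC−04:00), 22:00 UTC − 4h = 18:00 Norell standard time.
Daylight saving runs 23 February – 27 September; the standard-time date in Norell, 22 February 2020, is outside that window, so Norell is on standard time at UTC−04:00.
22:00 UTC − 4h = 18:00 Norell.

18:00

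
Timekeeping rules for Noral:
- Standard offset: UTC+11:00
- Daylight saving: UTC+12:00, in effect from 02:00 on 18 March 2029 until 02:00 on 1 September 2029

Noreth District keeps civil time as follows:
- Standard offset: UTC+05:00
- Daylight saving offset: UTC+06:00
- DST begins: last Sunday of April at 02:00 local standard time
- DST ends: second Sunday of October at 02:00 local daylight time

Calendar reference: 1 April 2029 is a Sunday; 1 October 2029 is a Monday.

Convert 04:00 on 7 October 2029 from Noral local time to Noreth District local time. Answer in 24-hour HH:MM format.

Daylight saving runs 18 March – 1 September; 7 October 2029 is outside that window, so Noral is on standard time at UTC+11:00.
04:00 Noral − 11h = 17:00 UTC (rolling into the previous day, 6 October 2029).
1 April 2029 is a Sunday, so Sundays fall on 1, 8, 15, 22, 29; the last is April 29.
1 October 2029 is a Monday, so the first Sunday is October 7 and the second is October 14.
At the standard offset (UTC+05:00), 17:00 UTC + 5h = 22:00 Noreth District standard time.
Daylight saving runs 29 April – 14 October; the standard-time date in Noreth District, 6 October 2029, is inside that window, so Noreth District is at UTC+06:00.
17:00 UTC + 6h = 23:00 Noreth District.

23:00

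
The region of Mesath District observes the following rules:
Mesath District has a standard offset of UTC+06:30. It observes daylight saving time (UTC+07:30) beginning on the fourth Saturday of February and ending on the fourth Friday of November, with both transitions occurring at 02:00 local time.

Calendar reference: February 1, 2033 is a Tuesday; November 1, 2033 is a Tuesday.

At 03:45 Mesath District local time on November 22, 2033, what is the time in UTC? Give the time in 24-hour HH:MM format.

20:15

1 February 2033 is a Tuesday, so the first Saturday is February 5 and the fourth is February 26.
1 November 2033 is a Tuesday, so the first Friday is November 4 and the fourth is November 25.
November 22, 2033 falls between 26 February and 25 November, so daylight saving is in effect and Mesath District is at UTC+07:30.
03:45 local − 7h30m = 20:15 UTC (rolling into the previous day, 21 November 2033).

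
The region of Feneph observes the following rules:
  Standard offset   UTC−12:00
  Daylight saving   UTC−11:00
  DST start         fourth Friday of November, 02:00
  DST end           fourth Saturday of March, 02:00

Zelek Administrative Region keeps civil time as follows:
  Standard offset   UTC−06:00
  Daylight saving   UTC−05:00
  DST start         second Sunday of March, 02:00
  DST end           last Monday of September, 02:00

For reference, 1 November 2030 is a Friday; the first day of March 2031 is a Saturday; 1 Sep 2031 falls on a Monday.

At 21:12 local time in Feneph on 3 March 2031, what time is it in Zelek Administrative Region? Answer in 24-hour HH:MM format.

02:12

1 November 2030 is a Friday, so the first Friday is November 1 and the fourth is November 22.
1 March 2031 is a Saturday, so the first Saturday is March 1 and the fourth is March 22.
3 March 2031 lies within the daylight-saving period (22 November 2030 – 22 March 2031), so Feneph is on daylight time, UTC−11:00.
21:12 Feneph + 11h = 08:12 UTC (rolling into the next day, 4 March 2031).
1 March 2031 is a Saturday, so the first Sunday is March 2 and the second is March 9.
1 September 2031 is a Monday, so Mondays fall on 1, 8, 15, 22, 29; the last is September 29.
At the standard offset (UTC−06:00), 08:12 UTC − 6h = 02:12 Zelek Administrative Region standard time.
The standard-time date in Zelek Administrative Region, 4 March 2031, does not fall between 9 March and 29 September, so daylight saving is not in effect and Zelek Administrative Region is at UTC−06:00.
08:12 UTC − 6h = 02:12 Zelek Administrative Region.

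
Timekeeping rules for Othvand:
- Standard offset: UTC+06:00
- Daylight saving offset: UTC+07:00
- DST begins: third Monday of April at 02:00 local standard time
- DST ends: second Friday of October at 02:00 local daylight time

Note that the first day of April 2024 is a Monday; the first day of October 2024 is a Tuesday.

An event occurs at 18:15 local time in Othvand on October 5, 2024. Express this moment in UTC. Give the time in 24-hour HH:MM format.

11:15

1 April 2024 is a Monday, so the first Monday is April 1 and the third is April 15.
1 October 2024 is a Tuesday, so the first Friday is October 4 and the second is October 11.
October 5, 2024 lies within the daylight-saving period (15 April – 11 October), so Othvand is on daylight time, UTC+07:00.
18:15 local − 7h = 11:15 UTC.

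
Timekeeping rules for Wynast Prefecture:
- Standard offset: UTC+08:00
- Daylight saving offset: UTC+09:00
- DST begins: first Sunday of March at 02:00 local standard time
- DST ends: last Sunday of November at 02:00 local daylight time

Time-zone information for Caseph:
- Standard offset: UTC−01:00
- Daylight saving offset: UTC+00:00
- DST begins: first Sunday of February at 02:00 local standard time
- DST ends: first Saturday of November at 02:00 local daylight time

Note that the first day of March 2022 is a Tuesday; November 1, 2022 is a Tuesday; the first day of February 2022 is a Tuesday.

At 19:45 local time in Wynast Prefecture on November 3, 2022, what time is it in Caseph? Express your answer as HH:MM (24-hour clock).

10:45

1 March 2022 is a Tuesday, so the first Sunday is March 6.
1 November 2022 is a Tuesday, so Sundays fall on 6, 13, 20, 27; the last is November 27.
Daylight saving runs 6 March – 27 November; November 3, 2022 is inside that window, so Wynast Prefecture is at UTC+09:00.
19:45 Wynast Prefecture − 9h = 10:45 UTC.
1 February 2022 is a Tuesday, so the first Sunday is February 6.
1 November 2022 is a Tuesday, so the first Saturday is November 5.
At the standard offset (UTC−01:00), 10:45 UTC − 1h = 09:45 Caseph standard time.
The standard-time date in Caseph, November 3, 2022, falls between 6 February and 5 November, so daylight saving is in effect and Caseph is at UTC+00:00.
10:45 UTC + 0h = 10:45 Caseph.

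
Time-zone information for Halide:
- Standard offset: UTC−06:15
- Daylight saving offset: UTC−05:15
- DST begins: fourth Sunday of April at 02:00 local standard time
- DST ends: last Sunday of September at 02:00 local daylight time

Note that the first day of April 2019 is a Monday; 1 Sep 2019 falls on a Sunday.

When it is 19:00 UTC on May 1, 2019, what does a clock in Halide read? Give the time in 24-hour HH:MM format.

1 April 2019 is a Monday, so the first Sunday is April 7 and the fourth is April 28.
1 September 2019 is a Sunday, so Sundays fall on 1, 8, 15, 22, 29; the last is September 29.
At the standard offset (UTC−06:15), 19:00 UTC − 6h15m = 12:45 Halide standard time.
Daylight saving runs 28 April – 29 September; the standard-time date in Halide, May 1, 2019, is inside that window, so Halide is at UTC−05:15.
19:00 UTC − 5h15m = 13:45 local.

13:45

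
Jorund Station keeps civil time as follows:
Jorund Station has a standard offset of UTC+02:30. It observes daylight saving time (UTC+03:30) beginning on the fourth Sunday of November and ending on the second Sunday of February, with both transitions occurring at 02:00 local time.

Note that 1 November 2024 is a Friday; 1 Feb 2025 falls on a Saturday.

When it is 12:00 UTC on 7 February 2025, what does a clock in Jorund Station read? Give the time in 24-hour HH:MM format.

15:30

1 November 2024 is a Friday, so the first Sunday is November 3 and the fourth is November 24.
1 February 2025 is a Saturday, so the first Sunday is February 2 and the second is February 9.
At the standard offset (UTC+02:30), 12:00 UTC + 2h30m = 14:30 Jorund Station standard time.
The standard-time date in Jorund Station, 7 February 2025, lies within the daylight-saving period (24 November 2024 – 9 February 2025), so Jorund Station is on daylight time, UTC+03:30.
12:00 UTC + 3h30m = 15:30 local.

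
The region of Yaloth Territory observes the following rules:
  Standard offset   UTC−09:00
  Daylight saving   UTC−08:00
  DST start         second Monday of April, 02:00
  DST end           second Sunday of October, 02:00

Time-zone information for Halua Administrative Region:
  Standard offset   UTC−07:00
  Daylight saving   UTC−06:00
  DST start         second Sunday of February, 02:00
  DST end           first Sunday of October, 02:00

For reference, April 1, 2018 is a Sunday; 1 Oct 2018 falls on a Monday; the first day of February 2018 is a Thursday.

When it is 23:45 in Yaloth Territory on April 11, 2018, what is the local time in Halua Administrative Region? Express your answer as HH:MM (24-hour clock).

1 April 2018 is a Sunday, so the first Monday is April 2 and the second is April 9.
1 October 2018 is a Monday, so the first Sunday is October 7 and the second is October 14.
April 11, 2018 lies within the daylight-saving period (9 April – 14 October), so Yaloth Territory is on daylight time, UTC−08:00.
23:45 Yaloth Territory + 8h = 07:45 UTC (rolling into the next day, 12 April 2018).
1 February 2018 is a Thursday, so the first Sunday is February 4 and the second is February 11.
1 October 2018 is a Monday, so the first Sunday is October 7.
At the standard offset (UTC−07:00), 07:45 UTC − 7h = 00:45 Halua Administrative Region standard time.
The standard-time date in Halua Administrative Region, April 12, 2018, falls between 11 February and 7 October, so daylight saving is in effect and Halua Administrative Region is at UTC−06:00.
07:45 UTC − 6h = 01:45 Halua Administrative Region.

01:45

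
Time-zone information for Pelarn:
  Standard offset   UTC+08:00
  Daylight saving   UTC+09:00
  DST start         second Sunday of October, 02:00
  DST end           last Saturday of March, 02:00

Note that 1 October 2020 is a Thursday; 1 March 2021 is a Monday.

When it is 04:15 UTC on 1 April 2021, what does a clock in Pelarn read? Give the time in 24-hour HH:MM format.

1 October 2020 is a Thursday, so the first Sunday is October 4 and the second is October 11.
1 March 2021 is a Monday, so Saturdays fall on 6, 13, 20, 27; the last is March 27.
At the standard offset (UTC+08:00), 04:15 UTC + 8h = 12:15 Pelarn standard time.
The standard-time date in Pelarn, 1 April 2021, does not fall between 11 October 2020 and 27 March 2021, so daylight saving is not in effect and Pelarn is at UTC+08:00.
04:15 UTC + 8h = 12:15 local.

12:15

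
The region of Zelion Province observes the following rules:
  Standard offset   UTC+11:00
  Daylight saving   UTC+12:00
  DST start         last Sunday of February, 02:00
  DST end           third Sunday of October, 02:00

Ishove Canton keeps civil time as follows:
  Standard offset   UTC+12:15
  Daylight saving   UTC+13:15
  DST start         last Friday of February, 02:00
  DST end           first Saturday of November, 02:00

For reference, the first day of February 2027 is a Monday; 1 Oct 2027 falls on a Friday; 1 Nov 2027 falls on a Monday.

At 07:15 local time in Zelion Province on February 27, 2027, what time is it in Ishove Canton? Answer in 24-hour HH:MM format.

09:30

1 February 2027 is a Monday, so Sundays fall on 7, 14, 21, 28; the last is February 28.
1 October 2027 is a Friday, so the first Sunday is October 3 and the third is October 17.
February 27, 2027 does not fall between 28 February and 17 October, so daylight saving is not in effect and Zelion Province is at UTC+11:00.
07:15 Zelion Province − 11h = 20:15 UTC (rolling into the previous day, 26 February 2027).
1 February 2027 is a Monday, so Fridays fall on 5, 12, 19, 26; the last is February 26.
1 November 2027 is a Monday, so the first Saturday is November 6.
At the standard offset (UTC+12:15), 20:15 UTC + 12h15m = 08:30 Ishove Canton standard time (rolling into the next day, 27 February 2027).
The standard-time date in Ishove Canton, February 27, 2027, falls between 26 February and 6 November, so daylight saving is in effect and Ishove Canton is at UTC+13:15.
20:15 UTC + 13h15m = 09:30 Ishove Canton (rolling into the next day, 27 February 2027).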